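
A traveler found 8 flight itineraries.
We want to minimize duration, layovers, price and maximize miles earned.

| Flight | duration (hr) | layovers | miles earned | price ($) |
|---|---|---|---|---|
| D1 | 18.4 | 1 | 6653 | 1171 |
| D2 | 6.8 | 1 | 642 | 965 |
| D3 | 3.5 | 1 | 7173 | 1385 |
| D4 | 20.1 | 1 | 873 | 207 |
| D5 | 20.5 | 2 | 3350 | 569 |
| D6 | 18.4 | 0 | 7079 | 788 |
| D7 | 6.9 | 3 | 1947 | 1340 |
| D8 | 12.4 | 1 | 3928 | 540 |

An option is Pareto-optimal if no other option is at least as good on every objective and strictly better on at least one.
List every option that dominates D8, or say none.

none

D1: worse on duration (18.4 vs 12.4).
D2: worse on miles earned (642 vs 3928).
D3: worse on price (1385 vs 540).
D4: worse on duration (20.1 vs 12.4).
D5: worse on duration (20.5 vs 12.4).
D6: worse on duration (18.4 vs 12.4).
D7: worse on layovers (3 vs 1).
No option dominates D8.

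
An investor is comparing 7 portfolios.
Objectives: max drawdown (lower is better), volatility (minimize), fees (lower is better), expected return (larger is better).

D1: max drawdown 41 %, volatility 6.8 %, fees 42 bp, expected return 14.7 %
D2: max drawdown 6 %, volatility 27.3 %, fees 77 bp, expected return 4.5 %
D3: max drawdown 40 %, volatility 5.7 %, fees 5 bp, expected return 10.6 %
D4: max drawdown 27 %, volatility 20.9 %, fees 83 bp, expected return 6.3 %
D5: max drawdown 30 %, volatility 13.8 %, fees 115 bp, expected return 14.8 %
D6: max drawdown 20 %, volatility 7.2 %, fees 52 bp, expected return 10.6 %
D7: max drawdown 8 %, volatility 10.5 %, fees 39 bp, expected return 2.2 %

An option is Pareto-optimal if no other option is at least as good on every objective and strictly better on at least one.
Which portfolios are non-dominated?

D1, D2, D3, D5, D6, D7

D1: not dominated.
D2: not dominated (best max drawdown).
D3: not dominated (best volatility).
D4: dominated by D6 (max drawdown 20≤27, volatility 7.2≤20.9, fees 52≤83, expected return 10.6≥6.3).
D5: not dominated (best expected return).
D6: not dominated.
D7: not dominated.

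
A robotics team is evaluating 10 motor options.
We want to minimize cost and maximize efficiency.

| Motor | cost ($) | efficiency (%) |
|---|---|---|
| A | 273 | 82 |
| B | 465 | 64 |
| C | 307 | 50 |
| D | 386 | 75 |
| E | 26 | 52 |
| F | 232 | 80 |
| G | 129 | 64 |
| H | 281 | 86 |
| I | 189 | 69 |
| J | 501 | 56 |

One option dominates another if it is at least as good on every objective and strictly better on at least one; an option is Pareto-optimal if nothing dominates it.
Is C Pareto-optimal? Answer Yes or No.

A vs C: cost 273≤307, efficiency 82≥50 — A is at least as good on every objective and strictly better on at least one, so A dominates C.

No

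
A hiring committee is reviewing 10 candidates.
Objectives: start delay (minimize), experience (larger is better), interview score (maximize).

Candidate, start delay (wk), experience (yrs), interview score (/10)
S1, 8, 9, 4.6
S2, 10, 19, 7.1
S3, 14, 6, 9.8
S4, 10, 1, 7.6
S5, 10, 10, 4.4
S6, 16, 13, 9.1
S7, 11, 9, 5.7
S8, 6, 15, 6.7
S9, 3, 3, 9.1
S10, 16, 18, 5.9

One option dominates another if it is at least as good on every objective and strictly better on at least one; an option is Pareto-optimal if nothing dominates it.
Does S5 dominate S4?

S5 vs S4: S5 is worse on interview score (4.4 vs 7.6), so it does not dominate S4.

No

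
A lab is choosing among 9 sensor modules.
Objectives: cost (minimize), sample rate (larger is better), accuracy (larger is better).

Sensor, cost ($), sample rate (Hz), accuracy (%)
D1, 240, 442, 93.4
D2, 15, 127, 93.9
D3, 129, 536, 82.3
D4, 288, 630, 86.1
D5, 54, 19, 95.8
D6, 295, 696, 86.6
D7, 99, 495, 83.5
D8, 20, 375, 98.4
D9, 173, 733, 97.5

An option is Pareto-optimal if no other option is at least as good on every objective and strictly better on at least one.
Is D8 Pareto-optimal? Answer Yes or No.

D1: worse on cost (240 vs 20).
D2: worse on sample rate (127 vs 375).
D3: worse on cost (129 vs 20).
D4: worse on cost (288 vs 20).
D5: worse on cost (54 vs 20).
D6: worse on cost (295 vs 20).
D7: worse on cost (99 vs 20).
D9: worse on cost (173 vs 20).
No option is at least as good as D8 on every objective and strictly better on one.

Yes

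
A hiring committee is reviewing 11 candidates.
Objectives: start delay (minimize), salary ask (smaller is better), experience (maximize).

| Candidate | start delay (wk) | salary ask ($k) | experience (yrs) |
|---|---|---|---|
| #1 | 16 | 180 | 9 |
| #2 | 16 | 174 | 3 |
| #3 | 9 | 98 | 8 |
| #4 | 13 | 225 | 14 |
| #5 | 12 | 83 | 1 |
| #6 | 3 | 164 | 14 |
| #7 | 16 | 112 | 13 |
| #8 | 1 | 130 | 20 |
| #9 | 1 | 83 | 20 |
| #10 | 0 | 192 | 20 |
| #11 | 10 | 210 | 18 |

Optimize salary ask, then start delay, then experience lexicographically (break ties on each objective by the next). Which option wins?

#9

First minimize salary ask: best is 83, kept {#5, #9}.
Then minimize start delay: best is 1, kept {#9}.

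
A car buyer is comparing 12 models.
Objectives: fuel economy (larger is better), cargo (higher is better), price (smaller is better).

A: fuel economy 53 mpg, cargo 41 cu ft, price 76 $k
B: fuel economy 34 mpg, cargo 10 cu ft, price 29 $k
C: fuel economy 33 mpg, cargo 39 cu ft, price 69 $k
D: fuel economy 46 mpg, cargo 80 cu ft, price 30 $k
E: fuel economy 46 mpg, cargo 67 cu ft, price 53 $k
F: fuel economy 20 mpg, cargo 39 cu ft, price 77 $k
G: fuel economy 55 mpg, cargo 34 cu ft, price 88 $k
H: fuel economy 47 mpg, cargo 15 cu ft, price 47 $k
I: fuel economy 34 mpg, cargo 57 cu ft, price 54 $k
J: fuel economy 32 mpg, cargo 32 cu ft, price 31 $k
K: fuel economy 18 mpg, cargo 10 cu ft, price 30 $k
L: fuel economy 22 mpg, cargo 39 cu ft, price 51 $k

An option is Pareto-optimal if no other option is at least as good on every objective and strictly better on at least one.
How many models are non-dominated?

A: not dominated.
B: not dominated (best price).
C: dominated by D (fuel economy 46≥33, cargo 80≥39, price 30≤69).
D: not dominated (best cargo).
E: dominated by D (fuel economy 46≥46, cargo 80≥67, price 30≤53).
F: dominated by A (fuel economy 53≥20, cargo 41≥39, price 76≤77).
G: not dominated (best fuel economy).
H: not dominated.
I: dominated by D (fuel economy 46≥34, cargo 80≥57, price 30≤54).
J: dominated by D (fuel economy 46≥32, cargo 80≥32, price 30≤31).
K: dominated by B (fuel economy 34≥18, cargo 10≥10, price 29≤30).
L: dominated by D (fuel economy 46≥22, cargo 80≥39, price 30≤51).
Pareto-optimal: A, B, D, G, H → 5.

5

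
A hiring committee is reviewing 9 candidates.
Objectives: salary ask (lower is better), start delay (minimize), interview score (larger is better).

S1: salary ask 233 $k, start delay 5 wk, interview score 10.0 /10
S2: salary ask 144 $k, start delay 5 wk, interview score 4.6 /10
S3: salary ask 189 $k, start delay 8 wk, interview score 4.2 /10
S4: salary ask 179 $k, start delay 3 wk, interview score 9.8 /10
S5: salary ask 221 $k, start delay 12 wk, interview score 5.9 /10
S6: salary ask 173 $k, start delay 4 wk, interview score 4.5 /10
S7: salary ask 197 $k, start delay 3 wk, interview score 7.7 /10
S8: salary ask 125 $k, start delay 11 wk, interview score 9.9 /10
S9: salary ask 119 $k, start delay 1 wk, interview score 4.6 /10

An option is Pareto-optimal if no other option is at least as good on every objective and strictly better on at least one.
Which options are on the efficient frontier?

S1: not dominated (best interview score).
S2: dominated by S9 (salary ask 119≤144, start delay 1≤5, interview score 4.6≥4.6).
S3: dominated by S2 (salary ask 144≤189, start delay 5≤8, interview score 4.6≥4.2).
S4: not dominated.
S5: dominated by S4 (salary ask 179≤221, start delay 3≤12, interview score 9.8≥5.9).
S6: dominated by S9 (salary ask 119≤173, start delay 1≤4, interview score 4.6≥4.5).
S7: dominated by S4 (salary ask 179≤197, start delay 3≤3, interview score 9.8≥7.7).
S8: not dominated.
S9: not dominated (best salary ask).

S1, S4, S8, S9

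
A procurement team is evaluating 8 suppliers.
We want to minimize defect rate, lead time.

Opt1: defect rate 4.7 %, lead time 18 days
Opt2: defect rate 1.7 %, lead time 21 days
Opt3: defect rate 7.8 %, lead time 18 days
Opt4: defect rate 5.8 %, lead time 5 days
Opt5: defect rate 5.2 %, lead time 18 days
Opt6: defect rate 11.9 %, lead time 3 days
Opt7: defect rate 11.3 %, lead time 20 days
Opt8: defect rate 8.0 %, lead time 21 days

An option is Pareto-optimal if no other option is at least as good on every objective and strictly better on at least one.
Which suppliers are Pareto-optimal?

Opt1: not dominated.
Opt2: not dominated (best defect rate).
Opt3: dominated by Opt1 (defect rate 4.7≤7.8, lead time 18≤18).
Opt4: not dominated.
Opt5: dominated by Opt1 (defect rate 4.7≤5.2, lead time 18≤18).
Opt6: not dominated (best lead time).
Opt7: dominated by Opt1 (defect rate 4.7≤11.3, lead time 18≤20).
Opt8: dominated by Opt1 (defect rate 4.7≤8.0, lead time 18≤21).

Opt1, Opt2, Opt4, Opt6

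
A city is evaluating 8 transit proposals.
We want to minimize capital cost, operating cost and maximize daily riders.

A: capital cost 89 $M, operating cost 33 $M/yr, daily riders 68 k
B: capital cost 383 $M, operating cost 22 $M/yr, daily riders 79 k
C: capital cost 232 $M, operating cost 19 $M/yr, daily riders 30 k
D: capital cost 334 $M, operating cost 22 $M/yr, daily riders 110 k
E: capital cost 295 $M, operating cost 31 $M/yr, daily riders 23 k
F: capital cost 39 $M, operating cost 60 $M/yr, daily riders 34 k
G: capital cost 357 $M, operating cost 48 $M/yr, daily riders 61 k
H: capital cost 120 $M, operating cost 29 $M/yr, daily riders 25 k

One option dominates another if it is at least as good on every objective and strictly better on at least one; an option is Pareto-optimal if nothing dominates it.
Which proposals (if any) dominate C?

A: worse on operating cost (33 vs 19).
B: worse on capital cost (383 vs 232).
D: worse on capital cost (334 vs 232).
E: worse on capital cost (295 vs 232).
F: worse on operating cost (60 vs 19).
G: worse on capital cost (357 vs 232).
H: worse on operating cost (29 vs 19).
No option dominates C.

none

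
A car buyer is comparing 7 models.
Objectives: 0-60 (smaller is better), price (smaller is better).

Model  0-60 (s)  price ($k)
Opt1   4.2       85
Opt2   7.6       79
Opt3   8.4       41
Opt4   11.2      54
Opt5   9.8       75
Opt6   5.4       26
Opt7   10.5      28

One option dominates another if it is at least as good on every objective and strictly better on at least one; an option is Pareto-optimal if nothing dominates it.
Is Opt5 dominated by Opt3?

Opt3 vs Opt5: 0-60 8.4≤9.8, price 41≤75 — Opt3 is at least as good on every objective with at least one strict improvement.

Yes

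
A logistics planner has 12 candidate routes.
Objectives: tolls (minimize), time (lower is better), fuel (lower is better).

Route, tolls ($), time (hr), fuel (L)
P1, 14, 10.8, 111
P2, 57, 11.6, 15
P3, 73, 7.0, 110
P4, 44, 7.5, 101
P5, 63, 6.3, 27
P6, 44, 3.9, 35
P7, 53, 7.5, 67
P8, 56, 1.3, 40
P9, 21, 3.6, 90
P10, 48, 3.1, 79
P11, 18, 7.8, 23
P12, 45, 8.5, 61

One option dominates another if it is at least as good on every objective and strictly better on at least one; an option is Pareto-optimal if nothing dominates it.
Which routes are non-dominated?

P1: not dominated (best tolls).
P2: not dominated (best fuel).
P3: dominated by P5 (tolls 63≤73, time 6.3≤7.0, fuel 27≤110).
P4: dominated by P6 (tolls 44≤44, time 3.9≤7.5, fuel 35≤101).
P5: not dominated.
P6: not dominated.
P7: dominated by P6 (tolls 44≤53, time 3.9≤7.5, fuel 35≤67).
P8: not dominated (best time).
P9: not dominated.
P10: not dominated.
P11: not dominated.
P12: dominated by P6 (tolls 44≤45, time 3.9≤8.5, fuel 35≤61).

P1, P2, P5, P6, P8, P9, P10, P11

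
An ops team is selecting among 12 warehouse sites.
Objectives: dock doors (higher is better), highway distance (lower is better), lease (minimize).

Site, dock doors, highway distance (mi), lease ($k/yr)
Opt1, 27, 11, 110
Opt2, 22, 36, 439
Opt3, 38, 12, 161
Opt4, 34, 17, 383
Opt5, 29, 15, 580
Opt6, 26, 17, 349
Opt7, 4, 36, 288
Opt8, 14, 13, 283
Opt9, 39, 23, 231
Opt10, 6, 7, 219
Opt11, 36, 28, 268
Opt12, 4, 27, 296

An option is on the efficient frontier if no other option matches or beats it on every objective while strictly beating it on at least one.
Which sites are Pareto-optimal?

Opt1, Opt3, Opt9, Opt10

Opt1: not dominated (best lease).
Opt2: dominated by Opt1 (dock doors 27≥22, highway distance 11≤36, lease 110≤439).
Opt3: not dominated.
Opt4: dominated by Opt3 (dock doors 38≥34, highway distance 12≤17, lease 161≤383).
Opt5: dominated by Opt3 (dock doors 38≥29, highway distance 12≤15, lease 161≤580).
Opt6: dominated by Opt1 (dock doors 27≥26, highway distance 11≤17, lease 110≤349).
Opt7: dominated by Opt1 (dock doors 27≥4, highway distance 11≤36, lease 110≤288).
Opt8: dominated by Opt1 (dock doors 27≥14, highway distance 11≤13, lease 110≤283).
Opt9: not dominated (best dock doors).
Opt10: not dominated (best highway distance).
Opt11: dominated by Opt3 (dock doors 38≥36, highway distance 12≤28, lease 161≤268).
Opt12: dominated by Opt1 (dock doors 27≥4, highway distance 11≤27, lease 110≤296).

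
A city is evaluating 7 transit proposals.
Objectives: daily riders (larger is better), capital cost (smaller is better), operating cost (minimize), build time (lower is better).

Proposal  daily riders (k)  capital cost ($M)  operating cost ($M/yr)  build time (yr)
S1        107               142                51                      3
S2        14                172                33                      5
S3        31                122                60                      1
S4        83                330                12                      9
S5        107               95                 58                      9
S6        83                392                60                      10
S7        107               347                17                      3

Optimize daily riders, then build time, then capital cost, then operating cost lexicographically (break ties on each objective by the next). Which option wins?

First maximize daily riders: best is 107, kept {S1, S5, S7}.
Then minimize build time: best is 3, kept {S1, S7}.
Then minimize capital cost: best is 142, kept {S1}.

S1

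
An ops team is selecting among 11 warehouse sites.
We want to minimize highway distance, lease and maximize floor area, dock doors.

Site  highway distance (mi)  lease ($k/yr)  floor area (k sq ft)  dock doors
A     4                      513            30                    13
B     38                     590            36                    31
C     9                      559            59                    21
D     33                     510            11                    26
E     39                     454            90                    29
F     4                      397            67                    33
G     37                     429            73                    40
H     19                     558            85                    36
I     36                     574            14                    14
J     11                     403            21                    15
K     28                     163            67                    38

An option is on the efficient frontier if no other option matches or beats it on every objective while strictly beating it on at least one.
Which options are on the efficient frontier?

A: dominated by F (highway distance 4≤4, lease 397≤513, floor area 67≥30, dock doors 33≥13).
B: dominated by F (highway distance 4≤38, lease 397≤590, floor area 67≥36, dock doors 33≥31).
C: dominated by F (highway distance 4≤9, lease 397≤559, floor area 67≥59, dock doors 33≥21).
D: dominated by F (highway distance 4≤33, lease 397≤510, floor area 67≥11, dock doors 33≥26).
E: not dominated (best floor area).
F: not dominated.
G: not dominated (best dock doors).
H: not dominated.
I: dominated by C (highway distance 9≤36, lease 559≤574, floor area 59≥14, dock doors 21≥14).
J: dominated by F (highway distance 4≤11, lease 397≤403, floor area 67≥21, dock doors 33≥15).
K: not dominated (best lease).

E, F, G, H, K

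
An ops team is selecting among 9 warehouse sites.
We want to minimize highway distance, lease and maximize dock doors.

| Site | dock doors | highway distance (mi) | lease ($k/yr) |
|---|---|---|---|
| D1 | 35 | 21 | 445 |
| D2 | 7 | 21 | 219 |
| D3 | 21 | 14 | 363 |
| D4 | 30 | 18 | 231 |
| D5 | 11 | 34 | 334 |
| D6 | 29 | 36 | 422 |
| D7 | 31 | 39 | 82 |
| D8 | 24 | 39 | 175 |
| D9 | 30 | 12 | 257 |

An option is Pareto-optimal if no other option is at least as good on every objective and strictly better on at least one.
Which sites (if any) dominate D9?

none

D1: worse on highway distance (21 vs 12).
D2: worse on dock doors (7 vs 30).
D3: worse on dock doors (21 vs 30).
D4: worse on highway distance (18 vs 12).
D5: worse on dock doors (11 vs 30).
D6: worse on dock doors (29 vs 30).
D7: worse on highway distance (39 vs 12).
D8: worse on dock doors (24 vs 30).
No option dominates D9.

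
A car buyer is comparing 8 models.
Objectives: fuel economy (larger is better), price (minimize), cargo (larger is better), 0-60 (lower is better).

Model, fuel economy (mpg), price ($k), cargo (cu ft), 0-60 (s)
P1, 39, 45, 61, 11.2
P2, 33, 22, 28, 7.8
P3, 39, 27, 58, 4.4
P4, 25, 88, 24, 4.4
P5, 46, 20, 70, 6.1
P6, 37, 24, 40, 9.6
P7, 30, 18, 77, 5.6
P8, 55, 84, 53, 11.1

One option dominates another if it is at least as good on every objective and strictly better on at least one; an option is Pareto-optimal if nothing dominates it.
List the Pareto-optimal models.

P1: dominated by P5 (fuel economy 46≥39, price 20≤45, cargo 70≥61, 0-60 6.1≤11.2).
P2: dominated by P5 (fuel economy 46≥33, price 20≤22, cargo 70≥28, 0-60 6.1≤7.8).
P3: not dominated.
P4: dominated by P3 (fuel economy 39≥25, price 27≤88, cargo 58≥24, 0-60 4.4≤4.4).
P5: not dominated.
P6: dominated by P5 (fuel economy 46≥37, price 20≤24, cargo 70≥40, 0-60 6.1≤9.6).
P7: not dominated (best price).
P8: not dominated (best fuel economy).

P3, P5, P7, P8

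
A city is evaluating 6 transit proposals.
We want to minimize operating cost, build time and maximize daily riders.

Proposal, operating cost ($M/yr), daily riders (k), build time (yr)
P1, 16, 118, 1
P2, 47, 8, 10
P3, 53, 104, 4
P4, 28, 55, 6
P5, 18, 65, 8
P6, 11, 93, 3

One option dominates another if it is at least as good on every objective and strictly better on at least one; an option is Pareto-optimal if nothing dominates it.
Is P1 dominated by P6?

No

P6 vs P1: P6 is worse on daily riders (93 vs 118), so it does not dominate P1.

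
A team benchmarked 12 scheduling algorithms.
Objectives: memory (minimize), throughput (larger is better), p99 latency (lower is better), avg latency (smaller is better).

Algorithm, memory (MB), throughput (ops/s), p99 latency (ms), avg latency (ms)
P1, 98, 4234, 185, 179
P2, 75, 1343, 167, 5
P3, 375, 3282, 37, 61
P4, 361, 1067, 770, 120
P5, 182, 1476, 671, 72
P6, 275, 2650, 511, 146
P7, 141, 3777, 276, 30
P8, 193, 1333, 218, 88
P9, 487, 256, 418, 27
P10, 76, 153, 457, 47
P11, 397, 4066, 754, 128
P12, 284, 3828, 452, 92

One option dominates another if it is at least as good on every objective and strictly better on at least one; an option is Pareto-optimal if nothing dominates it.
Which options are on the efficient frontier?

P1: not dominated (best throughput).
P2: not dominated (best memory).
P3: not dominated (best p99 latency).
P4: dominated by P2 (memory 75≤361, throughput 1343≥1067, p99 latency 167≤770, avg latency 5≤120).
P5: dominated by P7 (memory 141≤182, throughput 3777≥1476, p99 latency 276≤671, avg latency 30≤72).
P6: dominated by P7 (memory 141≤275, throughput 3777≥2650, p99 latency 276≤511, avg latency 30≤146).
P7: not dominated.
P8: dominated by P2 (memory 75≤193, throughput 1343≥1333, p99 latency 167≤218, avg latency 5≤88).
P9: dominated by P2 (memory 75≤487, throughput 1343≥256, p99 latency 167≤418, avg latency 5≤27).
P10: dominated by P2 (memory 75≤76, throughput 1343≥153, p99 latency 167≤457, avg latency 5≤47).
P11: not dominated.
P12: not dominated.

P1, P2, P3, P7, P11, P12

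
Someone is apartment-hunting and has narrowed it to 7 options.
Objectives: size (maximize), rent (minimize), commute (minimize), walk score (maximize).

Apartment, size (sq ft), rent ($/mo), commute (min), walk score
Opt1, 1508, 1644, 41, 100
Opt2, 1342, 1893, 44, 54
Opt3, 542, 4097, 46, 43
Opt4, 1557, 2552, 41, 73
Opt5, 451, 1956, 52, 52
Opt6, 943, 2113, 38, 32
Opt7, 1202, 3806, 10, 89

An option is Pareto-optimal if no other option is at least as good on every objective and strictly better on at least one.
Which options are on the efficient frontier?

Opt1: not dominated (best rent).
Opt2: dominated by Opt1 (size 1508≥1342, rent 1644≤1893, commute 41≤44, walk score 100≥54).
Opt3: dominated by Opt1 (size 1508≥542, rent 1644≤4097, commute 41≤46, walk score 100≥43).
Opt4: not dominated (best size).
Opt5: dominated by Opt1 (size 1508≥451, rent 1644≤1956, commute 41≤52, walk score 100≥52).
Opt6: not dominated.
Opt7: not dominated (best commute).

Opt1, Opt4, Opt6, Opt7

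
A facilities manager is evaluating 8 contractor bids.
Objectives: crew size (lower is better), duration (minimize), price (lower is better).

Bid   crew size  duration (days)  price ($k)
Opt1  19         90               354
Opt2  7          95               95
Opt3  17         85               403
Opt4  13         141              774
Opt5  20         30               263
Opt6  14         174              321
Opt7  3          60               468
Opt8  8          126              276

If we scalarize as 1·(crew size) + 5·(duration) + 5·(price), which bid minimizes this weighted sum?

Opt2

Opt1: 1·19 + 5·90 + 5·354 = 2239
Opt2: 1·7 + 5·95 + 5·95 = 957
Opt3: 1·17 + 5·85 + 5·403 = 2457
Opt4: 1·13 + 5·141 + 5·774 = 4588
Opt5: 1·20 + 5·30 + 5·263 = 1485
Opt6: 1·14 + 5·174 + 5·321 = 2489
Opt7: 1·3 + 5·60 + 5·468 = 2643
Opt8: 1·8 + 5·126 + 5·276 = 2018
Lowest: Opt2 at 957.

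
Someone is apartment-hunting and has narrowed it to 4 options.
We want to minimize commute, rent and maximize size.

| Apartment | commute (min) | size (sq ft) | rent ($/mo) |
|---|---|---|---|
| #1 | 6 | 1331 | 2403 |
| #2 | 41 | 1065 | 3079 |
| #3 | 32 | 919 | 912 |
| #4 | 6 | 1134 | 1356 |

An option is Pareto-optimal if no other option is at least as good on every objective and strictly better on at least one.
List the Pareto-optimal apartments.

#1: not dominated (best size).
#2: dominated by #1 (commute 6≤41, size 1331≥1065, rent 2403≤3079).
#3: not dominated (best rent).
#4: not dominated.

#1, #3, #4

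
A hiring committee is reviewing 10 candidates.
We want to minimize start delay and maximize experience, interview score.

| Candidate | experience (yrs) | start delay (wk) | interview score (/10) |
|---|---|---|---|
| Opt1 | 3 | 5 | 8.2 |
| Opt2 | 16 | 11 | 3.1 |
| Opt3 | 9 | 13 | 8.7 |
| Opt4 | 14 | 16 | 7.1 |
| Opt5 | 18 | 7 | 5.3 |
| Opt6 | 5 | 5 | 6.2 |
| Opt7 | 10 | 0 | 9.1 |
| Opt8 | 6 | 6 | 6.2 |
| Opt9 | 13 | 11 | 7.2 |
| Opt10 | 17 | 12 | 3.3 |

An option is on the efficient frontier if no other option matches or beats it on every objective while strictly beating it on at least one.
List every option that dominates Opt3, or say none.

Opt7

Opt7: experience 10≥9, start delay 0≤13, interview score 9.1≥8.7 — dominates Opt3.
Others (Opt1, Opt2, Opt4, Opt5, Opt6, Opt8, Opt9, Opt10) are each worse than Opt3 on at least one objective.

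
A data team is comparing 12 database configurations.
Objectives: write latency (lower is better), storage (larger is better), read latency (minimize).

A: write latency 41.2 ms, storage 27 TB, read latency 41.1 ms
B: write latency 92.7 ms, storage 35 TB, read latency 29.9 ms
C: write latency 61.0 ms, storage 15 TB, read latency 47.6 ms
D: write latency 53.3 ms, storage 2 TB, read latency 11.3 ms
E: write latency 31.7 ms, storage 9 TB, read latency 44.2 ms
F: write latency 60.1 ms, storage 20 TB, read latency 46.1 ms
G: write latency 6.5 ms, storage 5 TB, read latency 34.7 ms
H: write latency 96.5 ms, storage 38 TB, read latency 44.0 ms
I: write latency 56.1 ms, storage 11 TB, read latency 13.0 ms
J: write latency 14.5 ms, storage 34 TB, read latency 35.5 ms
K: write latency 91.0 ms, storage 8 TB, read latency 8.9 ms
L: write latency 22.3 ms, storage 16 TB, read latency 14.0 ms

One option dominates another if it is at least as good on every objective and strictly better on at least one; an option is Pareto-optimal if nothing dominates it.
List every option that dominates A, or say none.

J: write latency 14.5≤41.2, storage 34≥27, read latency 35.5≤41.1 — dominates A.
Others (B, C, D, E, F, G, H, I, K, L) are each worse than A on at least one objective.

J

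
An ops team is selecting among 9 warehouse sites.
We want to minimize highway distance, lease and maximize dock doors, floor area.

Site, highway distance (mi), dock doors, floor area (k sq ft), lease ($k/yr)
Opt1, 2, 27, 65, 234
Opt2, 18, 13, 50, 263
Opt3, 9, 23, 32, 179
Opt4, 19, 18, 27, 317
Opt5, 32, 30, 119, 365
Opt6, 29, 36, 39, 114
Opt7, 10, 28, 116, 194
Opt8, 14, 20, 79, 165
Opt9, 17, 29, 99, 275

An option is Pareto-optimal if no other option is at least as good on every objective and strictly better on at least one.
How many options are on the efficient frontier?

Opt1: not dominated (best highway distance).
Opt2: dominated by Opt1 (highway distance 2≤18, dock doors 27≥13, floor area 65≥50, lease 234≤263).
Opt3: not dominated.
Opt4: dominated by Opt1 (highway distance 2≤19, dock doors 27≥18, floor area 65≥27, lease 234≤317).
Opt5: not dominated (best floor area).
Opt6: not dominated (best dock doors).
Opt7: not dominated.
Opt8: not dominated.
Opt9: not dominated.
Pareto-optimal: Opt1, Opt3, Opt5, Opt6, Opt7, Opt8, Opt9 → 7.

7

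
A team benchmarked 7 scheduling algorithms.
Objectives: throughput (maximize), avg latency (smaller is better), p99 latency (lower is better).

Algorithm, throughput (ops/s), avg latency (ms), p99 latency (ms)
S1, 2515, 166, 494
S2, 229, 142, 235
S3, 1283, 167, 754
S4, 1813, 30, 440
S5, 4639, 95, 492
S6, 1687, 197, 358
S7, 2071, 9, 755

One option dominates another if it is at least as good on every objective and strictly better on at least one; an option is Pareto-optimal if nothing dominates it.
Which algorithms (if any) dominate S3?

S1: throughput 2515≥1283, avg latency 166≤167, p99 latency 494≤754 — dominates S3.
S4: throughput 1813≥1283, avg latency 30≤167, p99 latency 440≤754 — dominates S3.
S5: throughput 4639≥1283, avg latency 95≤167, p99 latency 492≤754 — dominates S3.
Others (S2, S6, S7) are each worse than S3 on at least one objective.

S1, S4, S5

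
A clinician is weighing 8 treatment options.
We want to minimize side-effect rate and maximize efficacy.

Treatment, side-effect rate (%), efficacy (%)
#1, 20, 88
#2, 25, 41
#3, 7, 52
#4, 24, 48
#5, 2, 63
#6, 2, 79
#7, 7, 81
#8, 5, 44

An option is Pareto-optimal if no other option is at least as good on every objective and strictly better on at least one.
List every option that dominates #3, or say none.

#5: side-effect rate 2≤7, efficacy 63≥52 — dominates #3.
#6: side-effect rate 2≤7, efficacy 79≥52 — dominates #3.
#7: side-effect rate 7≤7, efficacy 81≥52 — dominates #3.
Others (#1, #2, #4, #8) are each worse than #3 on at least one objective.

#5, #6, #7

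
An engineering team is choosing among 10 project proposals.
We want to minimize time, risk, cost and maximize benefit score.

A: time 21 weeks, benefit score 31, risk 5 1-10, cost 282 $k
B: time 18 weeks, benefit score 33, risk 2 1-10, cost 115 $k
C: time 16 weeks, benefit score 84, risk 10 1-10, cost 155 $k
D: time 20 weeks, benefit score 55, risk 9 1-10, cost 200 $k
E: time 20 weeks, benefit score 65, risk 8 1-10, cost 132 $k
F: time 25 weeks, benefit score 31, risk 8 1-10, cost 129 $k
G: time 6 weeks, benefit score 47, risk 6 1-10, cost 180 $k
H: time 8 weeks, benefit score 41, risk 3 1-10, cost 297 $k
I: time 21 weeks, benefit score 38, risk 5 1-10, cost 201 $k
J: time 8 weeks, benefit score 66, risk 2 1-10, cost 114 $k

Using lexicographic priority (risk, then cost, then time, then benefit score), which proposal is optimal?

First minimize risk: best is 2, kept {B, J}.
Then minimize cost: best is 114, kept {J}.

J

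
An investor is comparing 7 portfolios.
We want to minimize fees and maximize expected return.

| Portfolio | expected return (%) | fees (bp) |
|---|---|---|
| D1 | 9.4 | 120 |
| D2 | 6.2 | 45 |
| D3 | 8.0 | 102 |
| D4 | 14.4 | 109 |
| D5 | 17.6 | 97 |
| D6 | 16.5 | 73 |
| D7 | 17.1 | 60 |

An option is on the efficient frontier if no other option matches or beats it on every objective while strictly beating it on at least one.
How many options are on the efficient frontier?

D1: dominated by D4 (expected return 14.4≥9.4, fees 109≤120).
D2: not dominated (best fees).
D3: dominated by D5 (expected return 17.6≥8.0, fees 97≤102).
D4: dominated by D5 (expected return 17.6≥14.4, fees 97≤109).
D5: not dominated (best expected return).
D6: dominated by D7 (expected return 17.1≥16.5, fees 60≤73).
D7: not dominated.
Pareto-optimal: D2, D5, D7 → 3.

3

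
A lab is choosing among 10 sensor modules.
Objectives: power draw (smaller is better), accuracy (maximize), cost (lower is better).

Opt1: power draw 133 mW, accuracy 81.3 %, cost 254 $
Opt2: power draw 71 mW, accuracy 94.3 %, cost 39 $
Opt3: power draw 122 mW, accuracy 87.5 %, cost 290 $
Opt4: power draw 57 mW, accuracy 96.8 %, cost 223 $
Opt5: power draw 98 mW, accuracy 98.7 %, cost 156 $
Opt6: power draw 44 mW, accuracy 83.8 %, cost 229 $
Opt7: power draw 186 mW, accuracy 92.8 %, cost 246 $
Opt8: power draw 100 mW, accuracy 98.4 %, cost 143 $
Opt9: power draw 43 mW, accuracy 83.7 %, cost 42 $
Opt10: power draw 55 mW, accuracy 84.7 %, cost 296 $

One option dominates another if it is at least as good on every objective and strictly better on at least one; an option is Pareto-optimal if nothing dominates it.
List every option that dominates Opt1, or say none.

Opt2, Opt4, Opt5, Opt6, Opt8, Opt9

Opt2: power draw 71≤133, accuracy 94.3≥81.3, cost 39≤254 — dominates Opt1.
Opt4: power draw 57≤133, accuracy 96.8≥81.3, cost 223≤254 — dominates Opt1.
Opt5: power draw 98≤133, accuracy 98.7≥81.3, cost 156≤254 — dominates Opt1.
Opt6: power draw 44≤133, accuracy 83.8≥81.3, cost 229≤254 — dominates Opt1.
Opt8: power draw 100≤133, accuracy 98.4≥81.3, cost 143≤254 — dominates Opt1.
Opt9: power draw 43≤133, accuracy 83.7≥81.3, cost 42≤254 — dominates Opt1.
Others (Opt3, Opt7, Opt10) are each worse than Opt1 on at least one objective.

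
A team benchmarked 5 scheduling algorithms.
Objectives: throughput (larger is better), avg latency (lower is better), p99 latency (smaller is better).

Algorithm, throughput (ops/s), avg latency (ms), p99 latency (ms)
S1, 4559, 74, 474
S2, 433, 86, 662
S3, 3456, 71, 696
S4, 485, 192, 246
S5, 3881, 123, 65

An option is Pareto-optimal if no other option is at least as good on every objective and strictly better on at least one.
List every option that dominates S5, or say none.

none

S1: worse on p99 latency (474 vs 65).
S2: worse on throughput (433 vs 3881).
S3: worse on throughput (3456 vs 3881).
S4: worse on throughput (485 vs 3881).
No option dominates S5.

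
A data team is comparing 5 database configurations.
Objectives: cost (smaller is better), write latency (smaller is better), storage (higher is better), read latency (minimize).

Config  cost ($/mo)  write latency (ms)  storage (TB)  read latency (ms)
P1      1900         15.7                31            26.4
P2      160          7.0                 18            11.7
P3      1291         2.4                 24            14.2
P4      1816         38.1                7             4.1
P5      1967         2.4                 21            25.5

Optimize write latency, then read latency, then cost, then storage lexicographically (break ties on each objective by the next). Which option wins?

First minimize write latency: best is 2.4, kept {P3, P5}.
Then minimize read latency: best is 14.2, kept {P3}.

P3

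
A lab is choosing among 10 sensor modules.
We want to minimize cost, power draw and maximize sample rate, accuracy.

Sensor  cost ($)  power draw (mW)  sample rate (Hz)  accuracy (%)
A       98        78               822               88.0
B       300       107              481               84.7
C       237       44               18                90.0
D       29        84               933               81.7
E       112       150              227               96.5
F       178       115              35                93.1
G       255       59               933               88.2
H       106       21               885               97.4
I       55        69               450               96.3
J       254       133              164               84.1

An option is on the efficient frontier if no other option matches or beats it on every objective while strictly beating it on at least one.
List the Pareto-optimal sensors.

A, D, G, H, I

A: not dominated.
B: dominated by A (cost 98≤300, power draw 78≤107, sample rate 822≥481, accuracy 88.0≥84.7).
C: dominated by H (cost 106≤237, power draw 21≤44, sample rate 885≥18, accuracy 97.4≥90.0).
D: not dominated (best cost).
E: dominated by H (cost 106≤112, power draw 21≤150, sample rate 885≥227, accuracy 97.4≥96.5).
F: dominated by H (cost 106≤178, power draw 21≤115, sample rate 885≥35, accuracy 97.4≥93.1).
G: not dominated.
H: not dominated (best power draw).
I: not dominated.
J: dominated by A (cost 98≤254, power draw 78≤133, sample rate 822≥164, accuracy 88.0≥84.1).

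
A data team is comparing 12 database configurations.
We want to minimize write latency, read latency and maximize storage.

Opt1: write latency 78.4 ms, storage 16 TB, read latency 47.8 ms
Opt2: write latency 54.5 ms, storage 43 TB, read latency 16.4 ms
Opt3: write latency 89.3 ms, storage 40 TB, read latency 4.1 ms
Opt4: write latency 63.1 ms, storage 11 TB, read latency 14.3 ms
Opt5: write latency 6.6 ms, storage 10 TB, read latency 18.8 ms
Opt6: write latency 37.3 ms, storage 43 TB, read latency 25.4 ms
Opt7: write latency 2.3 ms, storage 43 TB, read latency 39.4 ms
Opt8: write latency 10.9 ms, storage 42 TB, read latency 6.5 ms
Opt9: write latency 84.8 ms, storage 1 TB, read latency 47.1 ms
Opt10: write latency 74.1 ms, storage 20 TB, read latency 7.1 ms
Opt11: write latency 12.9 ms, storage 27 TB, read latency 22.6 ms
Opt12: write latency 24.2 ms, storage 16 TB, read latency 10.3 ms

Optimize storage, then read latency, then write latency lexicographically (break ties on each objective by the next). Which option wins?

First maximize storage: best is 43, kept {Opt2, Opt6, Opt7}.
Then minimize read latency: best is 16.4, kept {Opt2}.

Opt2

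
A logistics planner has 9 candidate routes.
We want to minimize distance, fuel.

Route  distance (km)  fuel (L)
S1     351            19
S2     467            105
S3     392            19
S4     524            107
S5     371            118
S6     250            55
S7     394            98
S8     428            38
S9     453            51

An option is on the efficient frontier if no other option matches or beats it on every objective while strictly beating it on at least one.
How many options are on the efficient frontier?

2

S1: not dominated.
S2: dominated by S1 (distance 351≤467, fuel 19≤105).
S3: dominated by S1 (distance 351≤392, fuel 19≤19).
S4: dominated by S1 (distance 351≤524, fuel 19≤107).
S5: dominated by S1 (distance 351≤371, fuel 19≤118).
S6: not dominated (best distance).
S7: dominated by S1 (distance 351≤394, fuel 19≤98).
S8: dominated by S1 (distance 351≤428, fuel 19≤38).
S9: dominated by S1 (distance 351≤453, fuel 19≤51).
Pareto-optimal: S1, S6 → 2.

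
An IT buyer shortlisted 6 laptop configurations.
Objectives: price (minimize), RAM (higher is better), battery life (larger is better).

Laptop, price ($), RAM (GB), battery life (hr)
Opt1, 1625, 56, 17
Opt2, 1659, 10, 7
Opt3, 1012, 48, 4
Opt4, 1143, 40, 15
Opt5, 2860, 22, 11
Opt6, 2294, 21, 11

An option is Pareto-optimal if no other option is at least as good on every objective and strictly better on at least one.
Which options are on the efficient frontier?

Opt1: not dominated (best RAM).
Opt2: dominated by Opt1 (price 1625≤1659, RAM 56≥10, battery life 17≥7).
Opt3: not dominated (best price).
Opt4: not dominated.
Opt5: dominated by Opt1 (price 1625≤2860, RAM 56≥22, battery life 17≥11).
Opt6: dominated by Opt1 (price 1625≤2294, RAM 56≥21, battery life 17≥11).

Opt1, Opt3, Opt4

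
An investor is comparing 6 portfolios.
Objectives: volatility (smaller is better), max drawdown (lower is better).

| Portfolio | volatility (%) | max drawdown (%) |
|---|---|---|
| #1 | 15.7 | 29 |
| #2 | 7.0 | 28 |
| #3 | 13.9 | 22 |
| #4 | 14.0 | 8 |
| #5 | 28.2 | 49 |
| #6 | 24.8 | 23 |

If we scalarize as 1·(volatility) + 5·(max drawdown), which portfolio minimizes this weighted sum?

#4

#1: 1·15.7 + 5·29 = 160.7
#2: 1·7.0 + 5·28 = 147.0
#3: 1·13.9 + 5·22 = 123.9
#4: 1·14.0 + 5·8 = 54.0
#5: 1·28.2 + 5·49 = 273.2
#6: 1·24.8 + 5·23 = 139.8
Lowest: #4 at 54.0.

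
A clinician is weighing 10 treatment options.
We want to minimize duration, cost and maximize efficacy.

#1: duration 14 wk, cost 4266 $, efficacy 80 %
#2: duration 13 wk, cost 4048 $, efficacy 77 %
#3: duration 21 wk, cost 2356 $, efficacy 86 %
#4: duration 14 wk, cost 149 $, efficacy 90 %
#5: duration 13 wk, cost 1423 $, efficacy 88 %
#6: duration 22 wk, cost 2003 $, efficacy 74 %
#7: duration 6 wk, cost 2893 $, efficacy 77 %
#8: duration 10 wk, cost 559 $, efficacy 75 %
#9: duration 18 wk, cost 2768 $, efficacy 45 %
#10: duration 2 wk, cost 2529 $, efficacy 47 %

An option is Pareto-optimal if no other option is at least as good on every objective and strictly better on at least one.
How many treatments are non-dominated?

5

#1: dominated by #4 (duration 14≤14, cost 149≤4266, efficacy 90≥80).
#2: dominated by #5 (duration 13≤13, cost 1423≤4048, efficacy 88≥77).
#3: dominated by #4 (duration 14≤21, cost 149≤2356, efficacy 90≥86).
#4: not dominated (best cost).
#5: not dominated.
#6: dominated by #4 (duration 14≤22, cost 149≤2003, efficacy 90≥74).
#7: not dominated.
#8: not dominated.
#9: dominated by #4 (duration 14≤18, cost 149≤2768, efficacy 90≥45).
#10: not dominated (best duration).
Pareto-optimal: #4, #5, #7, #8, #10 → 5.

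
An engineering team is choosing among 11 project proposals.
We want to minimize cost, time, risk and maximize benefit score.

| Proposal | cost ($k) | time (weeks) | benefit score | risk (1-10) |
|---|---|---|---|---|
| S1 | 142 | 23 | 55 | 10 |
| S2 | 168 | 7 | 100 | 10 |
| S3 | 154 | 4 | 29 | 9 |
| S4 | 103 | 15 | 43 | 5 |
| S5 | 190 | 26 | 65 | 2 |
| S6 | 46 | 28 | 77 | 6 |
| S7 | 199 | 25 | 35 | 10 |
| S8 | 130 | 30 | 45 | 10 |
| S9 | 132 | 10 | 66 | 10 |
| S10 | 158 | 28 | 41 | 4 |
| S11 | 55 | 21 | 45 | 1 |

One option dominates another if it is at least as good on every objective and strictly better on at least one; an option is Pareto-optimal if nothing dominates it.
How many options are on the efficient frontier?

S1: dominated by S9 (cost 132≤142, time 10≤23, benefit score 66≥55, risk 10≤10).
S2: not dominated (best benefit score).
S3: not dominated (best time).
S4: not dominated.
S5: not dominated.
S6: not dominated (best cost).
S7: dominated by S1 (cost 142≤199, time 23≤25, benefit score 55≥35, risk 10≤10).
S8: dominated by S6 (cost 46≤130, time 28≤30, benefit score 77≥45, risk 6≤10).
S9: not dominated.
S10: dominated by S11 (cost 55≤158, time 21≤28, benefit score 45≥41, risk 1≤4).
S11: not dominated (best risk).
Pareto-optimal: S2, S3, S4, S5, S6, S9, S11 → 7.

7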